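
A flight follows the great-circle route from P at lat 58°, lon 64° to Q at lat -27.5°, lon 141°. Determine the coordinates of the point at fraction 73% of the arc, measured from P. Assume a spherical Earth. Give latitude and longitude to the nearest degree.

≈ lat -3°, lon 126°

The haversine formula gives a central angle δ ≈ 1.861 rad (106.6°) between the endpoints.
Interpolate at f = 0.73 with slerp weights a = sin((1−f)δ)/sin δ ≈ 0.502, b = sin(fδ)/sin δ ≈ 1.020.
p = a·p₁ + b·p₂ ≈ (-0.586, 0.809, -0.045); φ = arcsin(p_z) ≈ -2.57°, λ = atan2(p_y, p_x) ≈ 125.95°.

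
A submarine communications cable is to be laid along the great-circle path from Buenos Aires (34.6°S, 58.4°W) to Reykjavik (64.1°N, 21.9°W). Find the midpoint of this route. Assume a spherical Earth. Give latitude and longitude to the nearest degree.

≈ 15°N, 46°W

Write both endpoints as unit vectors p₁, p₂ with components (cos φ cos λ, cos φ sin λ, sin φ).
The central angle between the endpoints is δ = arccos(p₁·p₂) ≈ 1.794 rad (102.8°).
Interpolate at f = 1/2 with slerp weights a = sin((1−f)δ)/sin δ ≈ 0.802, b = sin(fδ)/sin δ ≈ 0.802.
p = a·p₁ + b·p₂ ≈ (0.671, -0.693, 0.266); φ = arcsin(p_z) ≈ 15.42°, λ = atan2(p_y, p_x) ≈ -45.92°.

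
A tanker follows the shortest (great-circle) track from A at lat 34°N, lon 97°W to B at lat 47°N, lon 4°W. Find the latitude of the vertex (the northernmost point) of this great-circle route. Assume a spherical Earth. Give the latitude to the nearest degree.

The great circle lies in the plane with unit normal n̂ = (p₁ × p₂)/|p₁ × p₂|.
Here n̂_z ≈ +0.610; the vertex latitude is φ_max = arccos|n̂_z| ≈ 52.4°.
Check via Clairaut: cos φ_max = |cos φ₁| · sin C = cos(34.0°)·sin(47.4°) ≈ 0.610, again giving ≈ 52.4°.

≈ 52°N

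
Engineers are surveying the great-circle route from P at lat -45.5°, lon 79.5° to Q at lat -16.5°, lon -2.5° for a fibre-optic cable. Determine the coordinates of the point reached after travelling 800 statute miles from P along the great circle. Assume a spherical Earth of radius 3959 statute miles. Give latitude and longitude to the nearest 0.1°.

Convert each endpoint to a unit vector on the sphere (x = cos φ cos λ, y = cos φ sin λ, z = sin φ).
The central angle between the endpoints is δ = arccos(p₁·p₂) ≈ 1.270 rad (72.8°). The total great-circle distance is δ·R ≈ 1.270 × 3959 ≈ 5029 mi, so the target fraction is f = 800/5029 ≈ 0.159.
Interpolate at f ≈ 0.159 with slerp weights a = sin((1−f)δ)/sin δ ≈ 0.917, b = sin(fδ)/sin δ ≈ 0.210.
p = a·p₁ + b·p₂ ≈ (0.318, 0.623, -0.714); φ = arcsin(p_z) ≈ -45.56°, λ = atan2(p_y, p_x) ≈ 62.94°.

≈ lat -45.6°, lon 62.9°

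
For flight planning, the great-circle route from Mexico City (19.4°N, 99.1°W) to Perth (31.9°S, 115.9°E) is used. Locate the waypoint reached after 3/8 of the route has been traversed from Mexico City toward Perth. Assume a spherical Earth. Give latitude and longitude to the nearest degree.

≈ (10°S, 146°W)

The haversine formula gives a central angle δ ≈ 2.553 rad (146.3°) between the endpoints.
Interpolate at f = 3/8 with slerp weights a = sin((1−f)δ)/sin δ ≈ 1.799, b = sin(fδ)/sin δ ≈ 1.472.
p = a·p₁ + b·p₂ ≈ (-0.814, -0.552, -0.180); φ = arcsin(p_z) ≈ -10.37°, λ = atan2(p_y, p_x) ≈ -145.86°.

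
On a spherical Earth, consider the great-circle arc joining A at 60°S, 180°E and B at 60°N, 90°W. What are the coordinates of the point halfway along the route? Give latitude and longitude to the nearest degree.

≈ 0°N, 135°W

Write both endpoints as unit vectors p₁, p₂ with components (cos φ cos λ, cos φ sin λ, sin φ).
The central angle between the endpoints is δ = arccos(p₁·p₂) ≈ 2.419 rad (138.6°).
Interpolate at f = 1/2 with slerp weights a = sin((1−f)δ)/sin δ ≈ 1.414, b = sin(fδ)/sin δ ≈ 1.414.
p = a·p₁ + b·p₂ ≈ (-0.707, -0.707, 0.000); φ = arcsin(p_z) ≈ 0.00°, λ = atan2(p_y, p_x) ≈ -135.00°.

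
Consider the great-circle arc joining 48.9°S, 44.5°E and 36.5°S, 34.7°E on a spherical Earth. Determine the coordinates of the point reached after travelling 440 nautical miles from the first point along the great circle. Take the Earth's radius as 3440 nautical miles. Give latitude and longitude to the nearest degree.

≈ 43°S, 39°E

From cos δ = sin φ₁ sin φ₂ + cos φ₁ cos φ₂ cos Δλ, the central angle is δ ≈ 0.250 rad (14.3°). The total great-circle distance is δ·R ≈ 0.250 × 3440 ≈ 859 nmi, so the target fraction is f = 440/859 ≈ 0.512.
Interpolate at f ≈ 0.512 with slerp weights a = sin((1−f)δ)/sin δ ≈ 0.492, b = sin(fδ)/sin δ ≈ 0.516.
p = a·p₁ + b·p₂ ≈ (0.572, 0.463, -0.678); φ = arcsin(p_z) ≈ -42.65°, λ = atan2(p_y, p_x) ≈ 38.99°.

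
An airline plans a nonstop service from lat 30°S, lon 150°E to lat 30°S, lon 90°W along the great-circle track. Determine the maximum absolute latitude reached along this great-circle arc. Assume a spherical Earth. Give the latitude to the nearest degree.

≈ 49°S

The great circle lies in the plane with unit normal n̂ = (p₁ × p₂)/|p₁ × p₂|.
Here n̂_z ≈ +0.655; the vertex latitude is φ_max = arccos|n̂_z| ≈ 49.1°.
Check via Clairaut: cos φ_max = |cos φ₁| · sin C = cos(30.0°)·sin(130.9°) ≈ 0.655, again giving ≈ 49.1°.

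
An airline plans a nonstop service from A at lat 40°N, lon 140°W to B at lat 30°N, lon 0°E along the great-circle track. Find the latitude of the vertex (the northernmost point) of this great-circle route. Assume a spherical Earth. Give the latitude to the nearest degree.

The great circle lies in the plane with unit normal n̂ = (p₁ × p₂)/|p₁ × p₂|.
Here n̂_z ≈ +0.434; the vertex latitude is φ_max = arccos|n̂_z| ≈ 64.3°.
Check via Clairaut: cos φ_max = |cos φ₁| · sin C = cos(40.0°)·sin(34.5°) ≈ 0.434, again giving ≈ 64.3°.

≈ 64°N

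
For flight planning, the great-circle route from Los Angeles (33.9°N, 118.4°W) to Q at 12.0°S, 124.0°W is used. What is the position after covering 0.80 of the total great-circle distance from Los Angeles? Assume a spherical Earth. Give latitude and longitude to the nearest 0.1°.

From cos δ = sin φ₁ sin φ₂ + cos φ₁ cos φ₂ cos Δλ, the central angle is δ ≈ 0.806 rad (46.2°).
Interpolate at f = 0.80 with slerp weights a = sin((1−f)δ)/sin δ ≈ 0.222, b = sin(fδ)/sin δ ≈ 0.833.
p = a·p₁ + b·p₂ ≈ (-0.543, -0.838, -0.049); φ = arcsin(p_z) ≈ -2.82°, λ = atan2(p_y, p_x) ≈ -122.97°.

≈ 2.8°S, 123.0°W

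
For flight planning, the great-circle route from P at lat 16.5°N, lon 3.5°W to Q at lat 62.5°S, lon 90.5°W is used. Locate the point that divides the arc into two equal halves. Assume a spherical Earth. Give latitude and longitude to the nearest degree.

Write both endpoints as unit vectors p₁, p₂ with components (cos φ cos λ, cos φ sin λ, sin φ).
The central angle between the endpoints is δ = arccos(p₁·p₂) ≈ 1.802 rad (103.2°).
Interpolate at f = 1/2 with slerp weights a = sin((1−f)δ)/sin δ ≈ 0.805, b = sin(fδ)/sin δ ≈ 0.805.
p = a·p₁ + b·p₂ ≈ (0.767, -0.419, -0.486); φ = arcsin(p_z) ≈ -29.05°, λ = atan2(p_y, p_x) ≈ -28.63°.

≈ lat 29°S, lon 29°W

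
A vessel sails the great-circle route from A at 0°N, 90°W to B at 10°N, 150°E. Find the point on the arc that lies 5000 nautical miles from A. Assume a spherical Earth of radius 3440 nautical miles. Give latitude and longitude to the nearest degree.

Convert each endpoint to a unit vector on the sphere (x = cos φ cos λ, y = cos φ sin λ, z = sin φ).
The central angle between the endpoints is δ = arccos(p₁·p₂) ≈ 2.086 rad (119.5°). The total great-circle distance is δ·R ≈ 2.086 × 3440 ≈ 7175 nmi, so the target fraction is f = 5000/7175 ≈ 0.697.
Interpolate at f ≈ 0.697 with slerp weights a = sin((1−f)δ)/sin δ ≈ 0.679, b = sin(fδ)/sin δ ≈ 1.141.
p = a·p₁ + b·p₂ ≈ (-0.973, -0.117, 0.198); φ = arcsin(p_z) ≈ 11.43°, λ = atan2(p_y, p_x) ≈ -173.14°.

≈ 11°N, 173°W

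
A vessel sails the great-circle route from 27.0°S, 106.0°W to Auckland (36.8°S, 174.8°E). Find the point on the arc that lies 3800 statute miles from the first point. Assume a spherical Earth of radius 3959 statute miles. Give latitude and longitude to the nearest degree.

≈ 39°S, 171°W

The haversine formula gives a central angle δ ≈ 1.153 rad (66.1°) between the endpoints. The total great-circle distance is δ·R ≈ 1.153 × 3959 ≈ 4565 mi, so the target fraction is f = 3800/4565 ≈ 0.832.
Interpolate at f ≈ 0.832 with slerp weights a = sin((1−f)δ)/sin δ ≈ 0.210, b = sin(fδ)/sin δ ≈ 0.896.
p = a·p₁ + b·p₂ ≈ (-0.766, -0.115, -0.632); φ = arcsin(p_z) ≈ -39.21°, λ = atan2(p_y, p_x) ≈ -171.47°.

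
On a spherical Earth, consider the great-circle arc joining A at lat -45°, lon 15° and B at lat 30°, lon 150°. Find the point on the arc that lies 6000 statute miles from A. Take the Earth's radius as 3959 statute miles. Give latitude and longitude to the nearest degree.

≈ lat -7°, lon 108°

Write both endpoints as unit vectors p₁, p₂ with components (cos φ cos λ, cos φ sin λ, sin φ).
The central angle between the endpoints is δ = arccos(p₁·p₂) ≈ 2.476 rad (141.9°). The total great-circle distance is δ·R ≈ 2.476 × 3959 ≈ 9803 mi, so the target fraction is f = 6000/9803 ≈ 0.612.
Interpolate at f ≈ 0.612 with slerp weights a = sin((1−f)δ)/sin δ ≈ 1.327, b = sin(fδ)/sin δ ≈ 1.617.
p = a·p₁ + b·p₂ ≈ (-0.306, 0.943, -0.130); φ = arcsin(p_z) ≈ -7.46°, λ = atan2(p_y, p_x) ≈ 107.99°.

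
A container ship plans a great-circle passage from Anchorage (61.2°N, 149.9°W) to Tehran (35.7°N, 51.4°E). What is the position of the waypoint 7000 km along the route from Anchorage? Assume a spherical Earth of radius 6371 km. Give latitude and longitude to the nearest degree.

≈ (54°N, 57°E)

Convert each endpoint to a unit vector on the sphere (x = cos φ cos λ, y = cos φ sin λ, z = sin φ).
The central angle between the endpoints is δ = arccos(p₁·p₂) ≈ 1.423 rad (81.6°). The total great-circle distance is δ·R ≈ 1.423 × 6371 ≈ 9068 km, so the target fraction is f = 7000/9068 ≈ 0.772.
Interpolate at f ≈ 0.772 with slerp weights a = sin((1−f)δ)/sin δ ≈ 0.322, b = sin(fδ)/sin δ ≈ 0.900.
p = a·p₁ + b·p₂ ≈ (0.322, 0.494, 0.808); φ = arcsin(p_z) ≈ 53.90°, λ = atan2(p_y, p_x) ≈ 56.90°.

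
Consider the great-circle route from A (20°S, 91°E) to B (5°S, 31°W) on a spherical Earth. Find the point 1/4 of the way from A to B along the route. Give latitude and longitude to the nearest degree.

Convert each endpoint to a unit vector on the sphere (x = cos φ cos λ, y = cos φ sin λ, z = sin φ).
The central angle between the endpoints is δ = arccos(p₁·p₂) ≈ 2.056 rad (117.8°).
Interpolate at f = 1/4 with slerp weights a = sin((1−f)δ)/sin δ ≈ 1.130, b = sin(fδ)/sin δ ≈ 0.556.
p = a·p₁ + b·p₂ ≈ (0.456, 0.776, -0.435); φ = arcsin(p_z) ≈ -25.78°, λ = atan2(p_y, p_x) ≈ 59.57°.

≈ (26°S, 60°E)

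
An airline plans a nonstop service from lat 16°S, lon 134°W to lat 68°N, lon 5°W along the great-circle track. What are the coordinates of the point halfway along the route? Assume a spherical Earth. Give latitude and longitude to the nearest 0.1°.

≈ lat 39.8°N, lon 112.1°W

From cos δ = sin φ₁ sin φ₂ + cos φ₁ cos φ₂ cos Δλ, the central angle is δ ≈ 2.074 rad (118.8°).
Interpolate at f = 1/2 with slerp weights a = sin((1−f)δ)/sin δ ≈ 0.983, b = sin(fδ)/sin δ ≈ 0.983.
p = a·p₁ + b·p₂ ≈ (-0.289, -0.712, 0.640); φ = arcsin(p_z) ≈ 39.81°, λ = atan2(p_y, p_x) ≈ -112.14°.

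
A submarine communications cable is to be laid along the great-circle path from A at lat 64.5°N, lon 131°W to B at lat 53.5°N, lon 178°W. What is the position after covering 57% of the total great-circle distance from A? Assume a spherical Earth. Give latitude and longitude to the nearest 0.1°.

Convert each endpoint to a unit vector on the sphere (x = cos φ cos λ, y = cos φ sin λ, z = sin φ).
The central angle between the endpoints is δ = arccos(p₁·p₂) ≈ 0.451 rad (25.8°).
Interpolate at f = 0.57 with slerp weights a = sin((1−f)δ)/sin δ ≈ 0.442, b = sin(fδ)/sin δ ≈ 0.583.
p = a·p₁ + b·p₂ ≈ (-0.472, -0.156, 0.868); φ = arcsin(p_z) ≈ 60.22°, λ = atan2(p_y, p_x) ≈ -161.72°.

≈ lat 60.2°N, lon 161.7°W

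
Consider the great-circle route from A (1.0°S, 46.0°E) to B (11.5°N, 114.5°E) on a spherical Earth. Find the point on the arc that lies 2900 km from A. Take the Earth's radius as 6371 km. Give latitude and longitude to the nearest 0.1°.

From cos δ = sin φ₁ sin φ₂ + cos φ₁ cos φ₂ cos Δλ, the central angle is δ ≈ 1.207 rad (69.2°). The total great-circle distance is δ·R ≈ 1.207 × 6371 ≈ 7691 km, so the target fraction is f = 2900/7691 ≈ 0.377.
Interpolate at f ≈ 0.377 with slerp weights a = sin((1−f)δ)/sin δ ≈ 0.731, b = sin(fδ)/sin δ ≈ 0.470.
p = a·p₁ + b·p₂ ≈ (0.317, 0.945, 0.081); φ = arcsin(p_z) ≈ 4.65°, λ = atan2(p_y, p_x) ≈ 71.49°.

≈ (4.6°N, 71.5°E)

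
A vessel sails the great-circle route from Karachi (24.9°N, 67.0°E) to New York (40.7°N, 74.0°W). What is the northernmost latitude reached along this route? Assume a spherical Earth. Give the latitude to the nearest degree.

≈ 63°N

The great circle lies in the plane with unit normal n̂ = (p₁ × p₂)/|p₁ × p₂|.
Here n̂_z ≈ -0.448; the vertex latitude is φ_max = arccos|n̂_z| ≈ 63.4°.
Check via Clairaut: cos φ_max = |cos φ₁| · sin C = cos(24.9°)·sin(29.6°) ≈ 0.448, again giving ≈ 63.4°.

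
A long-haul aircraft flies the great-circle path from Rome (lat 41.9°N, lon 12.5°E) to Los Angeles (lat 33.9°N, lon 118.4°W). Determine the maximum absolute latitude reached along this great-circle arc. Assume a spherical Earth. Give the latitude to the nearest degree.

The great circle lies in the plane with unit normal n̂ = (p₁ × p₂)/|p₁ × p₂|.
Here n̂_z ≈ -0.467; the vertex latitude is φ_max = arccos|n̂_z| ≈ 62.1°.
Check via Clairaut: cos φ_max = |cos φ₁| · sin C = cos(41.9°)·sin(38.9°) ≈ 0.467, again giving ≈ 62.1°.

≈ 62°N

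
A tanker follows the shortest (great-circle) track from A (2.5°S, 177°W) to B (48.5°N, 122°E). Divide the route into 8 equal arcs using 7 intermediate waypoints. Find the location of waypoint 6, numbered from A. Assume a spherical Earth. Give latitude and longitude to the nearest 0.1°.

≈ (38.7°N, 143.6°E)

The haversine formula gives a central angle δ ≈ 1.278 rad (73.2°) between the endpoints.
Interpolate at f = 6/8 with slerp weights a = sin((1−f)δ)/sin δ ≈ 0.328, b = sin(fδ)/sin δ ≈ 0.855.
p = a·p₁ + b·p₂ ≈ (-0.627, 0.463, 0.626); φ = arcsin(p_z) ≈ 38.75°, λ = atan2(p_y, p_x) ≈ 143.57°.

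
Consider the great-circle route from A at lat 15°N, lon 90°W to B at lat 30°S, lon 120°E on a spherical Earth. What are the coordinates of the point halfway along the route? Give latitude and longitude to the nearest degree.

≈ lat 26°S, lon 153°W

Convert each endpoint to a unit vector on the sphere (x = cos φ cos λ, y = cos φ sin λ, z = sin φ).
The central angle between the endpoints is δ = arccos(p₁·p₂) ≈ 2.594 rad (148.6°).
Interpolate at f = 1/2 with slerp weights a = sin((1−f)δ)/sin δ ≈ 1.850, b = sin(fδ)/sin δ ≈ 1.850.
p = a·p₁ + b·p₂ ≈ (-0.801, -0.399, -0.446); φ = arcsin(p_z) ≈ -26.49°, λ = atan2(p_y, p_x) ≈ -153.50°.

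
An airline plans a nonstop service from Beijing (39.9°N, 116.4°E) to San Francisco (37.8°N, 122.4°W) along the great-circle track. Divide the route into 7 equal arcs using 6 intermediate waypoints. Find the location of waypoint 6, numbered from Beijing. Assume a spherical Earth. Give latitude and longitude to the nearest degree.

Write both endpoints as unit vectors p₁, p₂ with components (cos φ cos λ, cos φ sin λ, sin φ).
The central angle between the endpoints is δ = arccos(p₁·p₂) ≈ 1.492 rad (85.5°).
Interpolate at f = 6/7 with slerp weights a = sin((1−f)δ)/sin δ ≈ 0.212, b = sin(fδ)/sin δ ≈ 0.961.
p = a·p₁ + b·p₂ ≈ (-0.479, -0.495, 0.725); φ = arcsin(p_z) ≈ 46.45°, λ = atan2(p_y, p_x) ≈ -134.06°.

≈ 46°N, 134°W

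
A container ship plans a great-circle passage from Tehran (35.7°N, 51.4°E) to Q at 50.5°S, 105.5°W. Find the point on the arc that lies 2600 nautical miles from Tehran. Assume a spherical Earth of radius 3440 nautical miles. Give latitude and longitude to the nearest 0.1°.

≈ 0.3°N, 24.5°E

Write both endpoints as unit vectors p₁, p₂ with components (cos φ cos λ, cos φ sin λ, sin φ).
The central angle between the endpoints is δ = arccos(p₁·p₂) ≈ 2.753 rad (157.7°). The total great-circle distance is δ·R ≈ 2.753 × 3440 ≈ 9470 nmi, so the target fraction is f = 2600/9470 ≈ 0.275.
Interpolate at f ≈ 0.275 with slerp weights a = sin((1−f)δ)/sin δ ≈ 2.403, b = sin(fδ)/sin δ ≈ 1.810.
p = a·p₁ + b·p₂ ≈ (0.910, 0.415, 0.005); φ = arcsin(p_z) ≈ 0.31°, λ = atan2(p_y, p_x) ≈ 24.55°.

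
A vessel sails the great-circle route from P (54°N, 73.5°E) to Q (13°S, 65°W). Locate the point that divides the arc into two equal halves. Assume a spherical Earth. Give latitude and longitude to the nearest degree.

≈ (41°N, 29°W)

Write both endpoints as unit vectors p₁, p₂ with components (cos φ cos λ, cos φ sin λ, sin φ).
The central angle between the endpoints is δ = arccos(p₁·p₂) ≈ 2.228 rad (127.7°).
Interpolate at f = 1/2 with slerp weights a = sin((1−f)δ)/sin δ ≈ 1.134, b = sin(fδ)/sin δ ≈ 1.134.
p = a·p₁ + b·p₂ ≈ (0.656, -0.362, 0.662); φ = arcsin(p_z) ≈ 41.46°, λ = atan2(p_y, p_x) ≈ -28.90°.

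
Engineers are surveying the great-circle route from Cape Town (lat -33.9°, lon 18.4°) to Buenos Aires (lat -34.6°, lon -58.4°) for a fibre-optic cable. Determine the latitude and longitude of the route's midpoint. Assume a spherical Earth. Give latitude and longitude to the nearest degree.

From cos δ = sin φ₁ sin φ₂ + cos φ₁ cos φ₂ cos Δλ, the central angle is δ ≈ 1.078 rad (61.8°).
Interpolate at f = 1/2 with slerp weights a = sin((1−f)δ)/sin δ ≈ 0.583, b = sin(fδ)/sin δ ≈ 0.583.
p = a·p₁ + b·p₂ ≈ (0.710, -0.256, -0.656); φ = arcsin(p_z) ≈ -40.98°, λ = atan2(p_y, p_x) ≈ -19.81°.

≈ lat -41°, lon -20°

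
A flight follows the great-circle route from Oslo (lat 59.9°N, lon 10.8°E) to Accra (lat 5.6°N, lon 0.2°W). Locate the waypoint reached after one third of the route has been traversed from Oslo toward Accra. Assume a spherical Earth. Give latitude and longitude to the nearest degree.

Write both endpoints as unit vectors p₁, p₂ with components (cos φ cos λ, cos φ sin λ, sin φ).
The central angle between the endpoints is δ = arccos(p₁·p₂) ≈ 0.959 rad (54.9°).
Interpolate at f = 1/3 with slerp weights a = sin((1−f)δ)/sin δ ≈ 0.729, b = sin(fδ)/sin δ ≈ 0.384.
p = a·p₁ + b·p₂ ≈ (0.741, 0.067, 0.668); φ = arcsin(p_z) ≈ 41.92°, λ = atan2(p_y, p_x) ≈ 5.18°.

≈ lat 42°N, lon 5°E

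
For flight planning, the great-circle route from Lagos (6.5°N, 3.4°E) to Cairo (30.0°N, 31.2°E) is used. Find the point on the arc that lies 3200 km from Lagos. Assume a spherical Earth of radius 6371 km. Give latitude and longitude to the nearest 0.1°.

The haversine formula gives a central angle δ ≈ 0.613 rad (35.1°) between the endpoints. The total great-circle distance is δ·R ≈ 0.613 × 6371 ≈ 3907 km, so the target fraction is f = 3200/3907 ≈ 0.819.
Interpolate at f ≈ 0.819 with slerp weights a = sin((1−f)δ)/sin δ ≈ 0.193, b = sin(fδ)/sin δ ≈ 0.836.
p = a·p₁ + b·p₂ ≈ (0.811, 0.387, 0.440); φ = arcsin(p_z) ≈ 26.10°, λ = atan2(p_y, p_x) ≈ 25.50°.

≈ 26.1°N, 25.5°E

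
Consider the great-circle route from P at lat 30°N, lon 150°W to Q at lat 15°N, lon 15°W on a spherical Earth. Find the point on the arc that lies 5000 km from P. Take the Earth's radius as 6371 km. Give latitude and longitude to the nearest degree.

Convert each endpoint to a unit vector on the sphere (x = cos φ cos λ, y = cos φ sin λ, z = sin φ).
The central angle between the endpoints is δ = arccos(p₁·p₂) ≈ 2.051 rad (117.5°). The total great-circle distance is δ·R ≈ 2.051 × 6371 ≈ 13068 km, so the target fraction is f = 5000/13068 ≈ 0.383.
Interpolate at f ≈ 0.383 with slerp weights a = sin((1−f)δ)/sin δ ≈ 1.076, b = sin(fδ)/sin δ ≈ 0.797.
p = a·p₁ + b·p₂ ≈ (-0.063, -0.665, 0.744); φ = arcsin(p_z) ≈ 48.08°, λ = atan2(p_y, p_x) ≈ -95.44°.

≈ lat 48°N, lon 95°W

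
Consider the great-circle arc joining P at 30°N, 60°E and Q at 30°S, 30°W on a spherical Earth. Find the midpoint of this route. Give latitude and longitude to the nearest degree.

≈ 0°N, 15°E

Write both endpoints as unit vectors p₁, p₂ with components (cos φ cos λ, cos φ sin λ, sin φ).
The central angle between the endpoints is δ = arccos(p₁·p₂) ≈ 1.823 rad (104.5°).
Interpolate at f = 1/2 with slerp weights a = sin((1−f)δ)/sin δ ≈ 0.816, b = sin(fδ)/sin δ ≈ 0.816.
p = a·p₁ + b·p₂ ≈ (0.966, 0.259, 0.000); φ = arcsin(p_z) ≈ 0.00°, λ = atan2(p_y, p_x) ≈ 15.00°.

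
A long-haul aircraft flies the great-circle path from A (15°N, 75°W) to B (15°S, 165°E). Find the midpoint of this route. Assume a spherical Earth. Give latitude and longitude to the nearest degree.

Write both endpoints as unit vectors p₁, p₂ with components (cos φ cos λ, cos φ sin λ, sin φ).
The central angle between the endpoints is δ = arccos(p₁·p₂) ≈ 2.134 rad (122.2°).
Interpolate at f = 1/2 with slerp weights a = sin((1−f)δ)/sin δ ≈ 1.035, b = sin(fδ)/sin δ ≈ 1.035.
p = a·p₁ + b·p₂ ≈ (-0.707, -0.707, 0.000); φ = arcsin(p_z) ≈ 0.00°, λ = atan2(p_y, p_x) ≈ -135.00°.

≈ (0°N, 135°W)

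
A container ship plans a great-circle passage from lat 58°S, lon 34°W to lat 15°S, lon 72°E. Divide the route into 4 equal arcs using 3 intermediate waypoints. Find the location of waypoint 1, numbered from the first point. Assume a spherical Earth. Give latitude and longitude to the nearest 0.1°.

≈ lat 59.3°S, lon 7.7°E

Write both endpoints as unit vectors p₁, p₂ with components (cos φ cos λ, cos φ sin λ, sin φ).
The central angle between the endpoints is δ = arccos(p₁·p₂) ≈ 1.492 rad (85.5°).
Interpolate at f = 1/4 with slerp weights a = sin((1−f)δ)/sin δ ≈ 0.903, b = sin(fδ)/sin δ ≈ 0.366.
p = a·p₁ + b·p₂ ≈ (0.506, 0.068, -0.860); φ = arcsin(p_z) ≈ -59.32°, λ = atan2(p_y, p_x) ≈ 7.71°.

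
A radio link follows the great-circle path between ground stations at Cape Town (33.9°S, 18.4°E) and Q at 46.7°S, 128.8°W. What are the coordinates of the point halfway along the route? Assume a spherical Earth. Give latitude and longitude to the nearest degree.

≈ 71°S, 37°W

The haversine formula gives a central angle δ ≈ 1.643 rad (94.2°) between the endpoints.
Interpolate at f = 1/2 with slerp weights a = sin((1−f)δ)/sin δ ≈ 0.734, b = sin(fδ)/sin δ ≈ 0.734.
p = a·p₁ + b·p₂ ≈ (0.263, -0.200, -0.944); φ = arcsin(p_z) ≈ -70.72°, λ = atan2(p_y, p_x) ≈ -37.29°.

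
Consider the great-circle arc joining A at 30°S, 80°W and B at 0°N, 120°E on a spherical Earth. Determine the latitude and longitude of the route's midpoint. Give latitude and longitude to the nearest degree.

≈ 55°S, 178°E

Write both endpoints as unit vectors p₁, p₂ with components (cos φ cos λ, cos φ sin λ, sin φ).
The central angle between the endpoints is δ = arccos(p₁·p₂) ≈ 2.521 rad (144.5°).
Interpolate at f = 1/2 with slerp weights a = sin((1−f)δ)/sin δ ≈ 1.639, b = sin(fδ)/sin δ ≈ 1.639.
p = a·p₁ + b·p₂ ≈ (-0.573, 0.022, -0.819); φ = arcsin(p_z) ≈ -55.02°, λ = atan2(p_y, p_x) ≈ 177.84°.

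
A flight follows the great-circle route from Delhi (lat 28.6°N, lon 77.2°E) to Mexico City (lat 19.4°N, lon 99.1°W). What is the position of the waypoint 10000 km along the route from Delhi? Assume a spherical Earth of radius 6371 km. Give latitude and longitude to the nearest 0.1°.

Convert each endpoint to a unit vector on the sphere (x = cos φ cos λ, y = cos φ sin λ, z = sin φ).
The central angle between the endpoints is δ = arccos(p₁·p₂) ≈ 2.302 rad (131.9°). The total great-circle distance is δ·R ≈ 2.302 × 6371 ≈ 14663 km, so the target fraction is f = 10000/14663 ≈ 0.682.
Interpolate at f ≈ 0.682 with slerp weights a = sin((1−f)δ)/sin δ ≈ 0.897, b = sin(fδ)/sin δ ≈ 1.343.
p = a·p₁ + b·p₂ ≈ (-0.026, -0.482, 0.876); φ = arcsin(p_z) ≈ 61.12°, λ = atan2(p_y, p_x) ≈ -93.06°.

≈ lat 61.1°N, lon 93.1°W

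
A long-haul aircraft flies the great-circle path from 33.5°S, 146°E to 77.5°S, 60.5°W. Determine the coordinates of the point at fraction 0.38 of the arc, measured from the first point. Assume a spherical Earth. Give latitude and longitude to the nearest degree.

The haversine formula gives a central angle δ ≈ 1.184 rad (67.8°) between the endpoints.
Interpolate at f = 0.38 with slerp weights a = sin((1−f)δ)/sin δ ≈ 0.723, b = sin(fδ)/sin δ ≈ 0.470.
p = a·p₁ + b·p₂ ≈ (-0.450, 0.249, -0.858); φ = arcsin(p_z) ≈ -59.05°, λ = atan2(p_y, p_x) ≈ 151.06°.

≈ 59°S, 151°E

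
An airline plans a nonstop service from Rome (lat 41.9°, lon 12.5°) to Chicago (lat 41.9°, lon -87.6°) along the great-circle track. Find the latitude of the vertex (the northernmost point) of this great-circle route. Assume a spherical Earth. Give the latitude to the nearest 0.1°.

≈ 54.4°

The great circle lies in the plane with unit normal n̂ = (p₁ × p₂)/|p₁ × p₂|.
Here n̂_z ≈ -0.582; the vertex latitude is φ_max = arccos|n̂_z| ≈ 54.4°.
Check via Clairaut: cos φ_max = |cos φ₁| · sin C = cos(41.9°)·sin(51.4°) ≈ 0.582, again giving ≈ 54.4°.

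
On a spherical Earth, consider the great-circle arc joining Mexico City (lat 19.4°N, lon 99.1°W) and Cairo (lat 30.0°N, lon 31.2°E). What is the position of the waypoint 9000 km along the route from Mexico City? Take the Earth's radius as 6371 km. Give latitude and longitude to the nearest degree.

≈ lat 45°N, lon 2°W

From cos δ = sin φ₁ sin φ₂ + cos φ₁ cos φ₂ cos Δλ, the central angle is δ ≈ 1.941 rad (111.2°). The total great-circle distance is δ·R ≈ 1.941 × 6371 ≈ 12369 km, so the target fraction is f = 9000/12369 ≈ 0.728.
Interpolate at f ≈ 0.728 with slerp weights a = sin((1−f)δ)/sin δ ≈ 0.541, b = sin(fδ)/sin δ ≈ 1.059.
p = a·p₁ + b·p₂ ≈ (0.704, -0.029, 0.710); φ = arcsin(p_z) ≈ 45.20°, λ = atan2(p_y, p_x) ≈ -2.34°.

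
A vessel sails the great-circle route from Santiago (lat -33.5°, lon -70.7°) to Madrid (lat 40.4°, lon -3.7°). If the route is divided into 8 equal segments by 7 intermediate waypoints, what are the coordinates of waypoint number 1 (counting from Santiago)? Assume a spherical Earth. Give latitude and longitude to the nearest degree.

≈ lat -25°, lon -61°

Convert each endpoint to a unit vector on the sphere (x = cos φ cos λ, y = cos φ sin λ, z = sin φ).
The central angle between the endpoints is δ = arccos(p₁·p₂) ≈ 1.681 rad (96.3°).
Interpolate at f = 1/8 with slerp weights a = sin((1−f)δ)/sin δ ≈ 1.001, b = sin(fδ)/sin δ ≈ 0.210.
p = a·p₁ + b·p₂ ≈ (0.435, -0.798, -0.417); φ = arcsin(p_z) ≈ -24.61°, λ = atan2(p_y, p_x) ≈ -61.39°.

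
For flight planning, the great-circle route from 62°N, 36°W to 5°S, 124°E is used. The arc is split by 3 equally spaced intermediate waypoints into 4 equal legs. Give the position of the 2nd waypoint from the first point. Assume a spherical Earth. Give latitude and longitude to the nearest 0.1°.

≈ 54.0°N, 107.9°E

The haversine formula gives a central angle δ ≈ 2.113 rad (121.1°) between the endpoints.
Interpolate at f = 2/4 with slerp weights a = sin((1−f)δ)/sin δ ≈ 1.017, b = sin(fδ)/sin δ ≈ 1.017.
p = a·p₁ + b·p₂ ≈ (-0.180, 0.559, 0.809); φ = arcsin(p_z) ≈ 54.02°, λ = atan2(p_y, p_x) ≈ 107.87°.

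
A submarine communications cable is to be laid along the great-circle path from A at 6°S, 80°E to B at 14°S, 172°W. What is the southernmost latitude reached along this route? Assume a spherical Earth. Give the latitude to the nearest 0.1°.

≈ 17.5°S

The great circle lies in the plane with unit normal n̂ = (p₁ × p₂)/|p₁ × p₂|.
Here n̂_z ≈ +0.954; the vertex latitude is φ_max = arccos|n̂_z| ≈ 17.5°.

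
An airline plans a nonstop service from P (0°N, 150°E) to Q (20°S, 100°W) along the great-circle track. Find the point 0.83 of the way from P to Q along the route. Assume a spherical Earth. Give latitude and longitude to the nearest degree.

Write both endpoints as unit vectors p₁, p₂ with components (cos φ cos λ, cos φ sin λ, sin φ).
The central angle between the endpoints is δ = arccos(p₁·p₂) ≈ 1.898 rad (108.7°).
Interpolate at f = 0.83 with slerp weights a = sin((1−f)δ)/sin δ ≈ 0.335, b = sin(fδ)/sin δ ≈ 1.056.
p = a·p₁ + b·p₂ ≈ (-0.462, -0.810, -0.361); φ = arcsin(p_z) ≈ -21.17°, λ = atan2(p_y, p_x) ≈ -119.72°.

≈ (21°S, 120°W)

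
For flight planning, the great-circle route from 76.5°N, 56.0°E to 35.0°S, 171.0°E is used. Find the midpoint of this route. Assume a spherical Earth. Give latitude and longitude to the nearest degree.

≈ 28°N, 155°E

Write both endpoints as unit vectors p₁, p₂ with components (cos φ cos λ, cos φ sin λ, sin φ).
The central angle between the endpoints is δ = arccos(p₁·p₂) ≈ 2.263 rad (129.7°).
Interpolate at f = 1/2 with slerp weights a = sin((1−f)δ)/sin δ ≈ 1.176, b = sin(fδ)/sin δ ≈ 1.176.
p = a·p₁ + b·p₂ ≈ (-0.798, 0.378, 0.469); φ = arcsin(p_z) ≈ 27.97°, λ = atan2(p_y, p_x) ≈ 154.64°.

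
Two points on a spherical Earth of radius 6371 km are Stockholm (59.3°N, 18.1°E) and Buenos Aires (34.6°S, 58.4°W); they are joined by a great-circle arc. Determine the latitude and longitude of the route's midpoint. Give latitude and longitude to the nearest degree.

Write both endpoints as unit vectors p₁, p₂ with components (cos φ cos λ, cos φ sin λ, sin φ).
The central angle between the endpoints is δ = arccos(p₁·p₂) ≈ 1.972 rad (113.0°).
Interpolate at f = 1/2 with slerp weights a = sin((1−f)δ)/sin δ ≈ 0.905, b = sin(fδ)/sin δ ≈ 0.905.
p = a·p₁ + b·p₂ ≈ (0.830, -0.491, 0.264); φ = arcsin(p_z) ≈ 15.33°, λ = atan2(p_y, p_x) ≈ -30.62°.

≈ (15°N, 31°W)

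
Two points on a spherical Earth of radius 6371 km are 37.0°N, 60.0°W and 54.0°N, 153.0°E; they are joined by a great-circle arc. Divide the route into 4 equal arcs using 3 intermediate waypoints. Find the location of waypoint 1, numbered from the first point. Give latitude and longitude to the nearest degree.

Write both endpoints as unit vectors p₁, p₂ with components (cos φ cos λ, cos φ sin λ, sin φ).
The central angle between the endpoints is δ = arccos(p₁·p₂) ≈ 1.477 rad (84.7°).
Interpolate at f = 1/4 with slerp weights a = sin((1−f)δ)/sin δ ≈ 0.899, b = sin(fδ)/sin δ ≈ 0.363.
p = a·p₁ + b·p₂ ≈ (0.169, -0.525, 0.834); φ = arcsin(p_z) ≈ 56.54°, λ = atan2(p_y, p_x) ≈ -72.15°.

≈ 57°N, 72°W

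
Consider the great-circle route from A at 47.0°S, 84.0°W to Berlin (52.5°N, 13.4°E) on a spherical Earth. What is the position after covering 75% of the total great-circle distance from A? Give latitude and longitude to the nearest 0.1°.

Convert each endpoint to a unit vector on the sphere (x = cos φ cos λ, y = cos φ sin λ, z = sin φ).
The central angle between the endpoints is δ = arccos(p₁·p₂) ≈ 2.257 rad (129.3°).
Interpolate at f = 0.75 with slerp weights a = sin((1−f)δ)/sin δ ≈ 0.691, b = sin(fδ)/sin δ ≈ 1.283.
p = a·p₁ + b·p₂ ≈ (0.809, -0.288, 0.512); φ = arcsin(p_z) ≈ 30.82°, λ = atan2(p_y, p_x) ≈ -19.59°.

≈ 30.8°N, 19.6°W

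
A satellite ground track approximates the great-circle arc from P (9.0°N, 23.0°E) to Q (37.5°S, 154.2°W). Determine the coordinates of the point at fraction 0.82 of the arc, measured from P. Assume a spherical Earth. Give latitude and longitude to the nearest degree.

≈ (65°S, 148°W)

From cos δ = sin φ₁ sin φ₂ + cos φ₁ cos φ₂ cos Δλ, the central angle is δ ≈ 2.642 rad (151.4°).
Interpolate at f = 0.82 with slerp weights a = sin((1−f)δ)/sin δ ≈ 0.956, b = sin(fδ)/sin δ ≈ 1.728.
p = a·p₁ + b·p₂ ≈ (-0.365, -0.228, -0.903); φ = arcsin(p_z) ≈ -64.50°, λ = atan2(p_y, p_x) ≈ -148.05°.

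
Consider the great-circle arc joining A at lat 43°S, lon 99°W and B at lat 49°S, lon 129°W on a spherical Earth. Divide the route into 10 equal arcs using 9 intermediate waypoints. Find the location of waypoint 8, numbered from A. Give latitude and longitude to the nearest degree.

Write both endpoints as unit vectors p₁, p₂ with components (cos φ cos λ, cos φ sin λ, sin φ).
The central angle between the endpoints is δ = arccos(p₁·p₂) ≈ 0.376 rad (21.5°).
Interpolate at f = 8/10 with slerp weights a = sin((1−f)δ)/sin δ ≈ 0.205, b = sin(fδ)/sin δ ≈ 0.807.
p = a·p₁ + b·p₂ ≈ (-0.357, -0.559, -0.748); φ = arcsin(p_z) ≈ -48.46°, λ = atan2(p_y, p_x) ≈ -122.52°.

≈ lat 48°S, lon 123°W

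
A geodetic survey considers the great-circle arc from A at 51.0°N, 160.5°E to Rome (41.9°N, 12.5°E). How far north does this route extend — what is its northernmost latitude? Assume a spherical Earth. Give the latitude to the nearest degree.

≈ 76°N

The great circle lies in the plane with unit normal n̂ = (p₁ × p₂)/|p₁ × p₂|.
Here n̂_z ≈ -0.250; the vertex latitude is φ_max = arccos|n̂_z| ≈ 75.5°.
Check via Clairaut: cos φ_max = |cos φ₁| · sin C = cos(51.0°)·sin(23.4°) ≈ 0.250, again giving ≈ 75.5°.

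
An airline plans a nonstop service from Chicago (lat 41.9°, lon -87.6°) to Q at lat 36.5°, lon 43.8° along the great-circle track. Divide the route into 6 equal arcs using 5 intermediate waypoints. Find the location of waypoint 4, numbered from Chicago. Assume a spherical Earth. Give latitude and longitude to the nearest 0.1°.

Convert each endpoint to a unit vector on the sphere (x = cos φ cos λ, y = cos φ sin λ, z = sin φ).
The central angle between the endpoints is δ = arccos(p₁·p₂) ≈ 1.569 rad (89.9°).
Interpolate at f = 4/6 with slerp weights a = sin((1−f)δ)/sin δ ≈ 0.500, b = sin(fδ)/sin δ ≈ 0.866.
p = a·p₁ + b·p₂ ≈ (0.518, 0.110, 0.848); φ = arcsin(p_z) ≈ 58.04°, λ = atan2(p_y, p_x) ≈ 12.00°.

≈ lat 58.0°, lon 12.0°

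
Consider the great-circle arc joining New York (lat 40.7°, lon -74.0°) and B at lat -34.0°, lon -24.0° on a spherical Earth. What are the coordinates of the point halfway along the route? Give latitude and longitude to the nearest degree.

Write both endpoints as unit vectors p₁, p₂ with components (cos φ cos λ, cos φ sin λ, sin φ).
The central angle between the endpoints is δ = arccos(p₁·p₂) ≈ 1.531 rad (87.7°).
Interpolate at f = 1/2 with slerp weights a = sin((1−f)δ)/sin δ ≈ 0.694, b = sin(fδ)/sin δ ≈ 0.694.
p = a·p₁ + b·p₂ ≈ (0.670, -0.739, 0.064); φ = arcsin(p_z) ≈ 3.69°, λ = atan2(p_y, p_x) ≈ -47.81°.

≈ lat 4°, lon -48°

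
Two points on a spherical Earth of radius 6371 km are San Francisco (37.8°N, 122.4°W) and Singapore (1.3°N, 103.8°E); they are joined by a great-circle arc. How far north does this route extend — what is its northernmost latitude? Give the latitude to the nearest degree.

≈ 48°N

The great circle lies in the plane with unit normal n̂ = (p₁ × p₂)/|p₁ × p₂|.
Here n̂_z ≈ -0.674; the vertex latitude is φ_max = arccos|n̂_z| ≈ 47.6°.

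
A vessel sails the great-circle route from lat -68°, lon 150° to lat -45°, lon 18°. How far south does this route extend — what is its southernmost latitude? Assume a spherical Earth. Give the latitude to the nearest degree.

The great circle lies in the plane with unit normal n̂ = (p₁ × p₂)/|p₁ × p₂|.
Here n̂_z ≈ -0.224; the vertex latitude is φ_max = arccos|n̂_z| ≈ 77.0°.

≈ -77°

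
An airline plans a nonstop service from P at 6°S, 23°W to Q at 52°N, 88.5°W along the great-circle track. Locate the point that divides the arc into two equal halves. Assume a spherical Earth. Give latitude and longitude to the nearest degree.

≈ 27°N, 47°W

The haversine formula gives a central angle δ ≈ 1.398 rad (80.1°) between the endpoints.
Interpolate at f = 1/2 with slerp weights a = sin((1−f)δ)/sin δ ≈ 0.653, b = sin(fδ)/sin δ ≈ 0.653.
p = a·p₁ + b·p₂ ≈ (0.609, -0.656, 0.447); φ = arcsin(p_z) ≈ 26.52°, λ = atan2(p_y, p_x) ≈ -47.14°.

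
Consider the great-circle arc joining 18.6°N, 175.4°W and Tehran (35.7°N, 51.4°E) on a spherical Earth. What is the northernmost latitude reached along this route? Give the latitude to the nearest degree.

≈ 53°N

The great circle lies in the plane with unit normal n̂ = (p₁ × p₂)/|p₁ × p₂|.
Here n̂_z ≈ -0.597; the vertex latitude is φ_max = arccos|n̂_z| ≈ 53.4°.
Check via Clairaut: cos φ_max = |cos φ₁| · sin C = cos(18.6°)·sin(39.0°) ≈ 0.597, again giving ≈ 53.4°.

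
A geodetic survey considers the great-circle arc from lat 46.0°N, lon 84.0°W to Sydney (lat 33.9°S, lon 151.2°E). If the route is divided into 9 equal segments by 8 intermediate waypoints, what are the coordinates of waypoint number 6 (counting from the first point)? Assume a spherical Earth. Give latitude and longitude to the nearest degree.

Convert each endpoint to a unit vector on the sphere (x = cos φ cos λ, y = cos φ sin λ, z = sin φ).
The central angle between the endpoints is δ = arccos(p₁·p₂) ≈ 2.390 rad (136.9°).
Interpolate at f = 6/9 with slerp weights a = sin((1−f)δ)/sin δ ≈ 1.046, b = sin(fδ)/sin δ ≈ 1.463.
p = a·p₁ + b·p₂ ≈ (-0.988, -0.138, -0.063); φ = arcsin(p_z) ≈ -3.64°, λ = atan2(p_y, p_x) ≈ -172.06°.

≈ lat 4°S, lon 172°W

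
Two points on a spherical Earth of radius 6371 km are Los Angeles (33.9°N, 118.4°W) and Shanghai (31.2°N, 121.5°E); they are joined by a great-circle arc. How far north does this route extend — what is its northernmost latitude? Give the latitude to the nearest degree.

The great circle lies in the plane with unit normal n̂ = (p₁ × p₂)/|p₁ × p₂|.
Here n̂_z ≈ -0.616; the vertex latitude is φ_max = arccos|n̂_z| ≈ 52.0°.
Check via Clairaut: cos φ_max = |cos φ₁| · sin C = cos(33.9°)·sin(47.9°) ≈ 0.616, again giving ≈ 52.0°.

≈ 52°N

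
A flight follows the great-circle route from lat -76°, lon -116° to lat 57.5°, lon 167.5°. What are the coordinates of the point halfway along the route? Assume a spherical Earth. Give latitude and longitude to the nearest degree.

The haversine formula gives a central angle δ ≈ 2.478 rad (142.0°) between the endpoints.
Interpolate at f = 1/2 with slerp weights a = sin((1−f)δ)/sin δ ≈ 1.536, b = sin(fδ)/sin δ ≈ 1.536.
p = a·p₁ + b·p₂ ≈ (-0.968, -0.155, -0.195); φ = arcsin(p_z) ≈ -11.24°, λ = atan2(p_y, p_x) ≈ -170.89°.

≈ lat -11°, lon -171°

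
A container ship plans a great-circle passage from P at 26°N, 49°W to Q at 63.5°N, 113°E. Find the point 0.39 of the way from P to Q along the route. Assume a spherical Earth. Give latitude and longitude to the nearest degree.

From cos δ = sin φ₁ sin φ₂ + cos φ₁ cos φ₂ cos Δλ, the central angle is δ ≈ 1.560 rad (89.4°).
Interpolate at f = 0.39 with slerp weights a = sin((1−f)δ)/sin δ ≈ 0.814, b = sin(fδ)/sin δ ≈ 0.572.
p = a·p₁ + b·p₂ ≈ (0.381, -0.318, 0.868); φ = arcsin(p_z) ≈ 60.28°, λ = atan2(p_y, p_x) ≈ -39.85°.

≈ 60°N, 40°W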